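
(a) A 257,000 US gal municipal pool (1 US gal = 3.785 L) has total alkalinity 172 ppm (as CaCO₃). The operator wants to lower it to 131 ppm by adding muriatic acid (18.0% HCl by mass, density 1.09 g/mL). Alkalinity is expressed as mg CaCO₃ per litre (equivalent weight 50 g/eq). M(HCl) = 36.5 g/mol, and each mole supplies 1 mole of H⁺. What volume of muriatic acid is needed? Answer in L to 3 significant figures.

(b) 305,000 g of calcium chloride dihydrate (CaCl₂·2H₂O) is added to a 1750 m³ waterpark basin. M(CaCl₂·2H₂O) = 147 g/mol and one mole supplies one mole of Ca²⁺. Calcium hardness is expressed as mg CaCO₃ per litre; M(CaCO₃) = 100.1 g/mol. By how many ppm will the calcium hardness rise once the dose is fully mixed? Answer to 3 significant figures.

(a) Volume: 257,000 US gal × 3.785 L/gal = 972,745 L.
(a) Alkalinity to neutralize: (172 − 131) = 41 mg/L as CaCO₃ × 972,745 L = 39,880 g as CaCO₃.
(a) Equivalents of H⁺ required: 39,880 ÷ 50 g/eq = 797.7 eq = 797.7 mol HCl.
(a) Mass of HCl: 797.7 × 36.5 = 29,110 g.
(a) Mass of 18.0% solution: 29,110 / 0.18 = 161,700 g.
(a) Volume: 161,700 g ÷ 1.09 g/mL = 148,400 mL.

(b) Volume: 1750 m³ = 1,750,000 L.
(b) Moles of Ca²⁺: 305,000 g ÷ 147 g/mol = 2075 mol.
(b) As CaCO₃: 2075 mol × 100.1 g/mol = 207,700 g.
(b) Rise: 207,700 g / 1,750,000 L × 1000 = 118.7 mg/L.

(a) 148 L; (b) 119 ppm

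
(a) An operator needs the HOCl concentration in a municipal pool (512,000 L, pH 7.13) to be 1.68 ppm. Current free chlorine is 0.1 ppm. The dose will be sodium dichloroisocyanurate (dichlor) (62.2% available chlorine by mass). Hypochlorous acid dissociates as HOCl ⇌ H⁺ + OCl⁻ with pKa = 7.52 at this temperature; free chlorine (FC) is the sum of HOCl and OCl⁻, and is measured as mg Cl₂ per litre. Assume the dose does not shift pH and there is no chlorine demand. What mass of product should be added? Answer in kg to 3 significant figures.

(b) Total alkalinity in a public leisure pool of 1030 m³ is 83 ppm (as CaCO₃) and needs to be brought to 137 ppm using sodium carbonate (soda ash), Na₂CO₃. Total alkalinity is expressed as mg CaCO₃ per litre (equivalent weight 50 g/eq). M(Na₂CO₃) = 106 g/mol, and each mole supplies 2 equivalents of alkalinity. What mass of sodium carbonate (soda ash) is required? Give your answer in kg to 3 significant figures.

(a) [OCl⁻]/[HOCl] = 10^(pH − pKa) = 10^(7.13 − 7.52) = 0.4074; fraction as HOCl = 1/(1 + 0.4074) = 0.7105.
(a) Free chlorine required for 1.68 ppm HOCl: 1.68 / 0.7105 = 2.364 ppm.
(a) FC to add: 2.364 − 0.1 = 2.264 mg/L as Cl₂.
(a) Cl₂ equivalent: 2.264 mg/L × 512,000 L = 1159 g.
(a) Product at 62.2% available Cl: 1159 / 0.622 = 1864 g.

(b) Volume: 1030 m³ = 1,030,000 L.
(b) Alkalinity to add: (137 − 83) = 54 mg/L as CaCO₃ × 1,030,000 L = 55,620 g as CaCO₃.
(b) Equivalents: 55,620 g ÷ 50 g/eq = 1112 eq.
(b) Each mole of Na₂CO₃ supplies 2 eq, so 1112 / 2 = 556.2 mol.
(b) Mass: 556.2 mol × 106 g/mol = 58,960 g.

(a) 1.86 kg; (b) 59.0 kg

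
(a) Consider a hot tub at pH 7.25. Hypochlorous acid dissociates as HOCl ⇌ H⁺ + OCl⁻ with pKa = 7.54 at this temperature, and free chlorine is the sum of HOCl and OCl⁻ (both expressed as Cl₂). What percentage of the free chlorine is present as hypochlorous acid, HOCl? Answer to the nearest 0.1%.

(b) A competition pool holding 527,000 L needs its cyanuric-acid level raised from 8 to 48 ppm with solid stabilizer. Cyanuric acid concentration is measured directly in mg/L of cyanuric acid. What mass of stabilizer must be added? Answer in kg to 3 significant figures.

(a) 66.1%; (b) 21.1 kg

(a) [OCl⁻]/[HOCl] = 10^(pH − pKa) = 10^(7.25 − 7.54) = 10^-0.29 = 0.5129.
(a) Fraction as HOCl = 1 / (1 + 0.5129) = 0.661.

(b) CYA to add: (48 − 8) = 40 mg/L × 527,000 L = 21,080 g cyanuric acid.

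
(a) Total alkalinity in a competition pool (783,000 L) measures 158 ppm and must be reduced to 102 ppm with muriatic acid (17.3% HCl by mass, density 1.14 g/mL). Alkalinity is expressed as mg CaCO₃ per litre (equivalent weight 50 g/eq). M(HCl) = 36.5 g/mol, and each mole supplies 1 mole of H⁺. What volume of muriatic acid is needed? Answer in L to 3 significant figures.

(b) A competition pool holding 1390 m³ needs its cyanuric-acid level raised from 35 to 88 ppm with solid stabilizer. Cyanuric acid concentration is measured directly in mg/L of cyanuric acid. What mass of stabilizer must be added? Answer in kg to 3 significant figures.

(a) Alkalinity to neutralize: (158 − 102) = 56 mg/L as CaCO₃ × 783,000 L = 43,850 g as CaCO₃.
(a) Equivalents of H⁺ required: 43,850 ÷ 50 g/eq = 877 eq = 877 mol HCl.
(a) Mass of HCl: 877 × 36.5 = 32,010 g.
(a) Mass of 17.3% solution: 32,010 / 0.173 = 185,000 g.
(a) Volume: 185,000 g ÷ 1.14 g/mL = 162,300 mL.

(b) Volume: 1390 m³ = 1,390,000 L.
(b) CYA to add: (88 − 35) = 53 mg/L × 1,390,000 L = 73,670 g cyanuric acid.

(a) 162 L; (b) 73.7 kg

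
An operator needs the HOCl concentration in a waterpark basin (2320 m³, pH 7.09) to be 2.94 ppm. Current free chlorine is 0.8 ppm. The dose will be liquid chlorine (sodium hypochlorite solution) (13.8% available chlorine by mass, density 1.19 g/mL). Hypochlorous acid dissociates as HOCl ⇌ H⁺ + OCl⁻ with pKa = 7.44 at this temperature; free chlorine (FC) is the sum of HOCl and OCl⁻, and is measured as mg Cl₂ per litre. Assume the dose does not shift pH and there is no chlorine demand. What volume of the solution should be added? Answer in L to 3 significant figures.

48.8 L

Volume: 2320 m³ = 2,320,000 L.
[OCl⁻]/[HOCl] = 10^(pH − pKa) = 10^(7.09 − 7.44) = 0.4467; fraction as HOCl = 1/(1 + 0.4467) = 0.6912.
Free chlorine required for 2.94 ppm HOCl: 2.94 / 0.6912 = 4.253 ppm.
FC to add: 4.253 − 0.8 = 3.453 mg/L as Cl₂.
Cl₂ equivalent: 3.453 mg/L × 2,320,000 L = 8012 g.
Product at 13.8% available Cl: 8012 / 0.138 = 58,050 g.
Volume: 58,050 g ÷ 1.19 g/mL = 48,790 mL.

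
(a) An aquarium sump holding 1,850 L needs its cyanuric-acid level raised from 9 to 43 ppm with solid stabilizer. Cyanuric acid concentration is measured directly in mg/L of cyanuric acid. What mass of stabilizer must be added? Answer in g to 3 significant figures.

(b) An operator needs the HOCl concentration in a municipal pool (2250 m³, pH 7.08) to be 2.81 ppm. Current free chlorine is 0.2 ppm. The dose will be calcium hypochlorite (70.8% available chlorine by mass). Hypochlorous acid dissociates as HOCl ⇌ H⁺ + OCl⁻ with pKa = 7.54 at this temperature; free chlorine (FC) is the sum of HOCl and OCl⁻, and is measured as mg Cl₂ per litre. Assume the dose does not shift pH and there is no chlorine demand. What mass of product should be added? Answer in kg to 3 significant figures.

(a) 62.9 g; (b) 11.4 kg

(a) CYA to add: (43 − 9) = 34 mg/L × 1,850 L = 62.9 g cyanuric acid.

(b) Volume: 2250 m³ = 2,250,000 L.
(b) [OCl⁻]/[HOCl] = 10^(pH − pKa) = 10^(7.08 − 7.54) = 0.3467; fraction as HOCl = 1/(1 + 0.3467) = 0.7425.
(b) Free chlorine required for 2.81 ppm HOCl: 2.81 / 0.7425 = 3.784 ppm.
(b) FC to add: 3.784 − 0.2 = 3.584 mg/L as Cl₂.
(b) Cl₂ equivalent: 3.584 mg/L × 2,250,000 L = 8065 g.
(b) Product at 70.8% available Cl: 8065 / 0.708 = 11,390 g.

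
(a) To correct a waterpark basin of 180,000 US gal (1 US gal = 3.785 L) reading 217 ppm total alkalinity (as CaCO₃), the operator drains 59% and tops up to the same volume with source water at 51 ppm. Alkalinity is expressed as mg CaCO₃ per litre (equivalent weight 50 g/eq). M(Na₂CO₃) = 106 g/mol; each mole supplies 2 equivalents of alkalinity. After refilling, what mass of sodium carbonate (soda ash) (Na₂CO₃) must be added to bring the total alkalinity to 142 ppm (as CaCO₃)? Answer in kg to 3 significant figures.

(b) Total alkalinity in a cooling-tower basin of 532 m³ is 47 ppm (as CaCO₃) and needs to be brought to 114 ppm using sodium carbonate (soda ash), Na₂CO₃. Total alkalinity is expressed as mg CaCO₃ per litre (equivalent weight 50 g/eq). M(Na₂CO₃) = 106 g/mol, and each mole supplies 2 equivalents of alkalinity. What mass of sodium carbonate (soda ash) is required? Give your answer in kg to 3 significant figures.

(a) 16.6 kg; (b) 37.8 kg

(a) Volume: 180,000 US gal × 3.785 L/gal = 681,300 L.
(a) After draining 59% and refilling: 217 × 0.41 + 51 × 0.59 = 119.06 ppm.
(a) Deficit to target: 142 − 119.06 = 22.94 mg/L.
(a) As CaCO₃: 22.94 mg/L × 681,300 L = 15,630 g; ÷ 50 g/eq ÷ 2 = 156.3 mol Na₂CO₃.
(a) Mass: 156.3 × 106 = 16,570 g.

(b) Volume: 532 m³ = 532,000 L.
(b) Alkalinity to add: (114 − 47) = 67 mg/L as CaCO₃ × 532,000 L = 35,640 g as CaCO₃.
(b) Equivalents: 35,640 g ÷ 50 g/eq = 712.9 eq.
(b) Each mole of Na₂CO₃ supplies 2 eq, so 712.9 / 2 = 356.4 mol.
(b) Mass: 356.4 mol × 106 g/mol = 37,780 g.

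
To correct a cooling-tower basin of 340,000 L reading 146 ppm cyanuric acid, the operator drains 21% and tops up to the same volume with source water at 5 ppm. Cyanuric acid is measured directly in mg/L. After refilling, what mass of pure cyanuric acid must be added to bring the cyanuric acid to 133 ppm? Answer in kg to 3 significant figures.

After draining 21% and refilling: 146 × 0.79 + 5 × 0.21 = 116.39 ppm.
Deficit to target: 133 − 116.39 = 16.61 mg/L.
Mass: 16.61 mg/L × 340,000 L = 5647 g cyanuric acid.

5.65 kg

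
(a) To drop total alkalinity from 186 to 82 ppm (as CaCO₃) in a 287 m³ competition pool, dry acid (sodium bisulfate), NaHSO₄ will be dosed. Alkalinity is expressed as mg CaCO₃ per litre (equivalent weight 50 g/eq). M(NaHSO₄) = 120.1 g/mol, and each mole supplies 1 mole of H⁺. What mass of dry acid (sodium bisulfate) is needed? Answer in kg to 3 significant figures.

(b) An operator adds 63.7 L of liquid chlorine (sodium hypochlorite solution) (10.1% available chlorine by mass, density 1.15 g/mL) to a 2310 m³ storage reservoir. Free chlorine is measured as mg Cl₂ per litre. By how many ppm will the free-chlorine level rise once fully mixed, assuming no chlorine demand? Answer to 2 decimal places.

(a) 71.7 kg; (b) 3.20 ppm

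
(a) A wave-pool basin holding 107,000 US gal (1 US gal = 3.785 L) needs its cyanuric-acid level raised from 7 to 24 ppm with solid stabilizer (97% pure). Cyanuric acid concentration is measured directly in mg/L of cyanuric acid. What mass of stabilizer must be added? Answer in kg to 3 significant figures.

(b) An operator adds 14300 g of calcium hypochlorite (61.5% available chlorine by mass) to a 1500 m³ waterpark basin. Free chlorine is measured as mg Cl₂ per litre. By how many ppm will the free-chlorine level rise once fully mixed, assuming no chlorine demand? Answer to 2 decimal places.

(a) Volume: 107,000 US gal × 3.785 L/gal = 404,995 L.
(a) CYA to add: (24 − 7) = 17 mg/L × 404,995 L = 6885 g cyanuric acid.
(a) At 97% purity: 6885 / 0.97 = 7098 g product.

(b) Volume: 1500 m³ = 1,500,000 L.
(b) Available chlorine delivered: 14,300 g × 0.615 = 8794 g as Cl₂.
(b) Concentration rise: 8794 g / 1,500,000 L = 5.863 mg/L = 5.86 ppm.

(a) 7.10 kg; (b) 5.86 ppm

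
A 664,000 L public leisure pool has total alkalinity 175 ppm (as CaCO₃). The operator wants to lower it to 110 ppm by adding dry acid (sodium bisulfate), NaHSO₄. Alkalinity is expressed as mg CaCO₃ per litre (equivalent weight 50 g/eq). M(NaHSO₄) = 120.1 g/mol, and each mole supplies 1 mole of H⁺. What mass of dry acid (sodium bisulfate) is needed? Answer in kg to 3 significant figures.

Alkalinity to neutralize: (175 − 110) = 65 mg/L as CaCO₃ × 664,000 L = 43,160 g as CaCO₃.
Equivalents of H⁺ required: 43,160 ÷ 50 g/eq = 863.2 eq = 863.2 mol NaHSO₄.
Mass of NaHSO₄: 863.2 × 120.1 = 103,700 g.

104 kg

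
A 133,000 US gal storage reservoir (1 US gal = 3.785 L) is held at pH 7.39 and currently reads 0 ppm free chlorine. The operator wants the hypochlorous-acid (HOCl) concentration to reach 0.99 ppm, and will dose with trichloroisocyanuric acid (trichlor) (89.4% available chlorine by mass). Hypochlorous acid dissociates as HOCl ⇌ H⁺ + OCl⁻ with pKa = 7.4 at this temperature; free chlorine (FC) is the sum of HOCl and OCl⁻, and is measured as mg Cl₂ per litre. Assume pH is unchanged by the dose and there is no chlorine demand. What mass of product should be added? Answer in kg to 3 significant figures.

1.10 kg

Volume: 133,000 US gal × 3.785 L/gal = 503,405 L.
[OCl⁻]/[HOCl] = 10^(pH − pKa) = 10^(7.39 − 7.4) = 0.9772; fraction as HOCl = 1/(1 + 0.9772) = 0.5058.
Free chlorine required for 0.99 ppm HOCl: 0.99 / 0.5058 = 1.957 ppm.
FC to add: 1.957 − 0 = 1.957 mg/L as Cl₂.
Cl₂ equivalent: 1.957 mg/L × 503,405 L = 985.4 g.
Product at 89.4% available Cl: 985.4 / 0.894 = 1102 g.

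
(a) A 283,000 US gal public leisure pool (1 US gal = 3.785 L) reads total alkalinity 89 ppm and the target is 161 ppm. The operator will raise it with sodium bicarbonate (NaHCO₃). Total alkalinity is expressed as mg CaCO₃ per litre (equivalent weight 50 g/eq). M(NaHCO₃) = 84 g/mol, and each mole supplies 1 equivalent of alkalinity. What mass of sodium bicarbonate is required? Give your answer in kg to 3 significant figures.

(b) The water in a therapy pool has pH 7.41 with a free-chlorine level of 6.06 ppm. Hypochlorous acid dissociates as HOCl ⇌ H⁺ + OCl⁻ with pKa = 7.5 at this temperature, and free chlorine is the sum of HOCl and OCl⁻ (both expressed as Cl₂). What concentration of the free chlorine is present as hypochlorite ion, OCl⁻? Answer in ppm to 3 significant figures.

(a) Volume: 283,000 US gal × 3.785 L/gal = 1,071,155 L.
(a) Alkalinity to add: (161 − 89) = 72 mg/L as CaCO₃ × 1,071,155 L = 77,120 g as CaCO₃.
(a) Equivalents: 77,120 g ÷ 50 g/eq = 1542 eq.
(a) NaHCO₃ supplies 1 eq per mole → 1542 mol.
(a) Mass: 1542 mol × 84 g/mol = 129,600 g.

(b) [OCl⁻]/[HOCl] = 10^(pH − pKa) = 10^(7.41 − 7.5) = 10^-0.09 = 0.8128.
(b) Fraction as HOCl = 1 / (1 + 0.8128) = 0.5516.
(b) OCl⁻ = (1 − 0.5516) × 6.06 ppm = 2.717 ppm.

(a) 130 kg; (b) 2.72 ppm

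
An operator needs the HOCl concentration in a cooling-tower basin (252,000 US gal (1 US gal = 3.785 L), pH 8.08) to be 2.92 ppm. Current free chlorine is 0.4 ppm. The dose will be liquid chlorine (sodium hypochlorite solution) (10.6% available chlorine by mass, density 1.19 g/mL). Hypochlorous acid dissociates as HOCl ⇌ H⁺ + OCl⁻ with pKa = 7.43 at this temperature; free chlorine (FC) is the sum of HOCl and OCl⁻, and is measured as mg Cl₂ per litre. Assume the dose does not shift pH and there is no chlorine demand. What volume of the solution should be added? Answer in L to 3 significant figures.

118 L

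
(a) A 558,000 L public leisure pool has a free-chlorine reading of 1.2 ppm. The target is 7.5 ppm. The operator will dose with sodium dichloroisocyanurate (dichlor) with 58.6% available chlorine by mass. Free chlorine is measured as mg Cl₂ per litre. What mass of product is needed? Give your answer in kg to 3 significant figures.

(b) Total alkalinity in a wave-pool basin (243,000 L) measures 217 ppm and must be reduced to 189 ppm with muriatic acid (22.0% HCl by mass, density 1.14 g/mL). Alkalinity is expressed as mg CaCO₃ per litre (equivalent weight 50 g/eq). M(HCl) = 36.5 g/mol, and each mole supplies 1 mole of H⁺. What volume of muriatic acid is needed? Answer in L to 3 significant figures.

(a) Chlorine deficit: 7.5 − 1.2 = 6.3 ppm = 6.3 mg/L as Cl₂.
(a) Cl₂ equivalent needed: 6.3 mg/L × 558,000 L = 3,515,000 mg = 3515 g.
(a) Product at 58.6% available chlorine: 3515 / 0.586 = 5999 g.

(b) Alkalinity to neutralize: (217 − 189) = 28 mg/L as CaCO₃ × 243,000 L = 6804 g as CaCO₃.
(b) Equivalents of H⁺ required: 6804 ÷ 50 g/eq = 136.1 eq = 136.1 mol HCl.
(b) Mass of HCl: 136.1 × 36.5 = 4967 g.
(b) Mass of 22.0% solution: 4967 / 0.22 = 22,580 g.
(b) Volume: 22,580 g ÷ 1.14 g/mL = 19,800 mL.

(a) 6.00 kg; (b) 19.8 L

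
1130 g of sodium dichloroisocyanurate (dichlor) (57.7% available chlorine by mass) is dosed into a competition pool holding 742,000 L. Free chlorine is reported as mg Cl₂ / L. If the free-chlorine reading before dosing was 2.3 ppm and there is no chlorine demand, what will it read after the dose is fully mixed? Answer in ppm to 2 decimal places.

Available chlorine delivered: 1130 g × 0.577 = 652 g as Cl₂.
Concentration rise: 652 g / 742,000 L = 0.8787 mg/L = 0.88 ppm.
Final FC: 2.3 + 0.88 = 3.18 ppm.

3.18 ppm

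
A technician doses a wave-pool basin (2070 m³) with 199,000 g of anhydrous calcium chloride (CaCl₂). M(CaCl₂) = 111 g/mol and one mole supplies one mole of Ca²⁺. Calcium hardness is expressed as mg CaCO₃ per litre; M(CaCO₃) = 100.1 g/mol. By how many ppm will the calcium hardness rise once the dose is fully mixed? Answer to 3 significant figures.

Volume: 2070 m³ = 2,070,000 L.
Moles of Ca²⁺: 199,000 g ÷ 111 g/mol = 1793 mol.
As CaCO₃: 1793 mol × 100.1 g/mol = 179,500 g.
Rise: 179,500 g / 2,070,000 L × 1000 = 86.69 mg/L.

86.7 ppm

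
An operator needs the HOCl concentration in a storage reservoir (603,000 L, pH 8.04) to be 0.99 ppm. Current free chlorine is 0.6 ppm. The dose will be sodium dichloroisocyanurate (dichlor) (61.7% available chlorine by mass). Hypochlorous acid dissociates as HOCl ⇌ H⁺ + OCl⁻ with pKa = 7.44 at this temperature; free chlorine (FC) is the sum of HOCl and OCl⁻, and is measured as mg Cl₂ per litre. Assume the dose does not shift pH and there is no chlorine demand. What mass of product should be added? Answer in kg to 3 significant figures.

4.23 kg

[OCl⁻]/[HOCl] = 10^(pH − pKa) = 10^(8.04 − 7.44) = 3.981; fraction as HOCl = 1/(1 + 3.981) = 0.2008.
Free chlorine required for 0.99 ppm HOCl: 0.99 / 0.2008 = 4.931 ppm.
FC to add: 4.931 − 0.6 = 4.331 mg/L as Cl₂.
Cl₂ equivalent: 4.331 mg/L × 603,000 L = 2612 g.
Product at 61.7% available Cl: 2612 / 0.617 = 4233 g.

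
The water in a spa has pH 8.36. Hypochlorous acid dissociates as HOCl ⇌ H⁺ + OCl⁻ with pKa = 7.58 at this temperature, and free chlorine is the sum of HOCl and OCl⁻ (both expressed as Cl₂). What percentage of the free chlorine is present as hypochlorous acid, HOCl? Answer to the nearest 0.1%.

14.2%

[OCl⁻]/[HOCl] = 10^(pH − pKa) = 10^(8.36 − 7.58) = 10^0.78 = 6.026.
Fraction as HOCl = 1 / (1 + 6.026) = 0.1423.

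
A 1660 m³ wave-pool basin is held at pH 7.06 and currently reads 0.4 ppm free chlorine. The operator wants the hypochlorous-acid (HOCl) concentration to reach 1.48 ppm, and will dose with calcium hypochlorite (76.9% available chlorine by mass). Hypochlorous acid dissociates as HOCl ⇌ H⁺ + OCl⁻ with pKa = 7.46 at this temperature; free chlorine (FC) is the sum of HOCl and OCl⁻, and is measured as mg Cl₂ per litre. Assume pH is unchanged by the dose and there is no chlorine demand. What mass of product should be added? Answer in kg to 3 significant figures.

Volume: 1660 m³ = 1,660,000 L.
[OCl⁻]/[HOCl] = 10^(pH − pKa) = 10^(7.06 − 7.46) = 0.3981; fraction as HOCl = 1/(1 + 0.3981) = 0.7153.
Free chlorine required for 1.48 ppm HOCl: 1.48 / 0.7153 = 2.069 ppm.
FC to add: 2.069 − 0.4 = 1.669 mg/L as Cl₂.
Cl₂ equivalent: 1.669 mg/L × 1,660,000 L = 2771 g.
Product at 76.9% available Cl: 2771 / 0.769 = 3603 g.

3.60 kg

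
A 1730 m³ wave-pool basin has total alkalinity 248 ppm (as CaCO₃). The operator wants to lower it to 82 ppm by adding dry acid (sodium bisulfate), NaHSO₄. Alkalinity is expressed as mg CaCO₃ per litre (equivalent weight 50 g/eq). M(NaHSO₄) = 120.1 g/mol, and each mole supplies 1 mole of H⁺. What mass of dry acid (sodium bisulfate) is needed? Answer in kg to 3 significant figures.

690 kg

Volume: 1730 m³ = 1,730,000 L.
Alkalinity to neutralize: (248 − 82) = 166 mg/L as CaCO₃ × 1,730,000 L = 287,200 g as CaCO₃.
Equivalents of H⁺ required: 287,200 ÷ 50 g/eq = 5744 eq = 5744 mol NaHSO₄.
Mass of NaHSO₄: 5744 × 120.1 = 689,800 g.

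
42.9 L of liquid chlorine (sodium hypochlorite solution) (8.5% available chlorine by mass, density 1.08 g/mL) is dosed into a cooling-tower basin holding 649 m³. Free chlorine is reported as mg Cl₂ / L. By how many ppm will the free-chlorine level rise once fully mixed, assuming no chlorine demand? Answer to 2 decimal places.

Volume: 649 m³ = 649,000 L.
Mass of solution: 42.9 L × 1000 mL/L × 1.08 g/mL = 46,330 g.
Available chlorine delivered: 46,330 g × 0.085 = 3938 g as Cl₂.
Concentration rise: 3938 g / 649,000 L = 6.068 mg/L = 6.07 ppm.

6.07 ppm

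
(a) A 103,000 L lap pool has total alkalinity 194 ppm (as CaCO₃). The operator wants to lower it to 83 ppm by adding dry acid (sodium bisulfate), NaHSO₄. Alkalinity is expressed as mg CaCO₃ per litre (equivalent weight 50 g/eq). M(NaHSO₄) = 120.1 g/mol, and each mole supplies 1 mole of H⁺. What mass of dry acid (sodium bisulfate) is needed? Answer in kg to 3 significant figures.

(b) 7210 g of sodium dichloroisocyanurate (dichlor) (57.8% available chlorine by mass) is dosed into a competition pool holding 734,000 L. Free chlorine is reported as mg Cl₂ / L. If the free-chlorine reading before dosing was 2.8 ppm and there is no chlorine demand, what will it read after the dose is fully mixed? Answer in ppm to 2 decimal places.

(a) Alkalinity to neutralize: (194 − 83) = 111 mg/L as CaCO₃ × 103,000 L = 11,430 g as CaCO₃.
(a) Equivalents of H⁺ required: 11,430 ÷ 50 g/eq = 228.7 eq = 228.7 mol NaHSO₄.
(a) Mass of NaHSO₄: 228.7 × 120.1 = 27,460 g.

(b) Available chlorine delivered: 7210 g × 0.578 = 4167 g as Cl₂.
(b) Concentration rise: 4167 g / 734,000 L = 5.678 mg/L = 5.68 ppm.
(b) Final FC: 2.8 + 5.68 = 8.48 ppm.

(a) 27.5 kg; (b) 8.48 ppm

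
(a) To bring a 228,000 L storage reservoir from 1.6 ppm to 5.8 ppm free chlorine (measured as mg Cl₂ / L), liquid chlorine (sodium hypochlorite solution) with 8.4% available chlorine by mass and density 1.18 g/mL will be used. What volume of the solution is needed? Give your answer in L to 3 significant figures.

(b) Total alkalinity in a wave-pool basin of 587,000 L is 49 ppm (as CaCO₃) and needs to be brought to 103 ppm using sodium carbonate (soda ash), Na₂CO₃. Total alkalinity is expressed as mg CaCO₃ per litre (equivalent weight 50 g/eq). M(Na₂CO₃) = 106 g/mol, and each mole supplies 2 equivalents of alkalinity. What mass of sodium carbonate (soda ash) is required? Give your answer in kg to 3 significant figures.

(a) Chlorine deficit: 5.8 − 1.6 = 4.2 ppm = 4.2 mg/L as Cl₂.
(a) Cl₂ equivalent needed: 4.2 mg/L × 228,000 L = 957,600 mg = 957.6 g.
(a) Product at 8.4% available chlorine: 957.6 / 0.084 = 11,400 g.
(a) Volume at density 1.18 g/mL: 11,400 g ÷ 1.18 g/mL = 9661 mL.

(b) Alkalinity to add: (103 − 49) = 54 mg/L as CaCO₃ × 587,000 L = 31,700 g as CaCO₃.
(b) Equivalents: 31,700 g ÷ 50 g/eq = 634 eq.
(b) Each mole of Na₂CO₃ supplies 2 eq, so 634 / 2 = 317 mol.
(b) Mass: 317 mol × 106 g/mol = 33,600 g.

(a) 9.66 L; (b) 33.6 kg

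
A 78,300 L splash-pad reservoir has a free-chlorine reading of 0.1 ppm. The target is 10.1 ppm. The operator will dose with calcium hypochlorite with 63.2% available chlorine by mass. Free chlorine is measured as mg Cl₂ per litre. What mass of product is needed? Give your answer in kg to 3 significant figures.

1.24 kg

Chlorine deficit: 10.1 − 0.1 = 10 ppm = 10 mg/L as Cl₂.
Cl₂ equivalent needed: 10 mg/L × 78,300 L = 783,000 mg = 783 g.
Product at 63.2% available chlorine: 783 / 0.632 = 1239 g.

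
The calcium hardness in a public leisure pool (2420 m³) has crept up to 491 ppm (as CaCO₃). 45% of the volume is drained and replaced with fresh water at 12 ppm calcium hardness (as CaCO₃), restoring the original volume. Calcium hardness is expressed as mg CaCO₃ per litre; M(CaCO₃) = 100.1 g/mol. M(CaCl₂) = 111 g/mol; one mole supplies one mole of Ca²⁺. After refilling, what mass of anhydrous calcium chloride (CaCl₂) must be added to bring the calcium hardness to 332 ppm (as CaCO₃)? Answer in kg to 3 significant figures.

152 kg

Volume: 2420 m³ = 2,420,000 L.
After draining 45% and refilling: 491 × 0.55 + 12 × 0.45 = 275.45 ppm.
Deficit to target: 332 − 275.45 = 56.55 mg/L.
As CaCO₃: 56.55 mg/L × 2,420,000 L = 136,900 g; ÷ 100.1 = 1367 mol Ca²⁺.
Mass: 1367 × 111 = 151,800 g.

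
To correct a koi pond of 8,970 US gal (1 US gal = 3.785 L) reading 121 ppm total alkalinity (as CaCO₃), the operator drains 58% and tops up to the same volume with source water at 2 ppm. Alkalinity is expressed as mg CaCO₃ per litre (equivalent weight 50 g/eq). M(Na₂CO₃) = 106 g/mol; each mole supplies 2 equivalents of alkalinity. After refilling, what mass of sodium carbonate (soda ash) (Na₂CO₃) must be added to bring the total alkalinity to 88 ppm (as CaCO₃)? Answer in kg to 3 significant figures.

Volume: 8,970 US gal × 3.785 L/gal = 33,951 L.
After draining 58% and refilling: 121 × 0.42 + 2 × 0.58 = 51.98 ppm.
Deficit to target: 88 − 51.98 = 36.02 mg/L.
As CaCO₃: 36.02 mg/L × 33,951 L = 1223 g; ÷ 50 g/eq ÷ 2 = 12.23 mol Na₂CO₃.
Mass: 12.23 × 106 = 1296 g.

1.30 kg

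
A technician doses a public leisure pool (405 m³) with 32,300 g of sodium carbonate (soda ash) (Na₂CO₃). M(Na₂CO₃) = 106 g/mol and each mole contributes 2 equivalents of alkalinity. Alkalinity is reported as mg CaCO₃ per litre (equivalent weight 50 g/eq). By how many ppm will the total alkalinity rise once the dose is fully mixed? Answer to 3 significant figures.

75.2 ppm

Volume: 405 m³ = 405,000 L.
Moles of Na₂CO₃: 32,300 g ÷ 106 g/mol = 304.7 mol → 609.4 eq of alkalinity.
As CaCO₃: 609.4 eq × 50 g/eq = 30,470 g.
Rise: 30,470 g / 405,000 L × 1000 = 75.24 mg/L.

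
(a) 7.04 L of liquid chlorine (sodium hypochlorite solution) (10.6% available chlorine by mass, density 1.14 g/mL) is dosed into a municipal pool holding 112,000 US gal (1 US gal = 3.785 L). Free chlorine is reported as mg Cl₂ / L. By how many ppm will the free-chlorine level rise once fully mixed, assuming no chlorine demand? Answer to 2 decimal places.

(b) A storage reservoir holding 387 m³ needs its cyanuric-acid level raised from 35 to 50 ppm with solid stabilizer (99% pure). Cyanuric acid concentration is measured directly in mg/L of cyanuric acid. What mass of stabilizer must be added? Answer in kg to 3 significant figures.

(a) 2.01 ppm; (b) 5.86 kg

(a) Volume: 112,000 US gal × 3.785 L/gal = 423,920 L.
(a) Mass of solution: 7.04 L × 1000 mL/L × 1.14 g/mL = 8026 g.
(a) Available chlorine delivered: 8026 g × 0.106 = 850.7 g as Cl₂.
(a) Concentration rise: 850.7 g / 423,920 L = 2.007 mg/L = 2.01 ppm.

(b) Volume: 387 m³ = 387,000 L.
(b) CYA to add: (50 − 35) = 15 mg/L × 387,000 L = 5805 g cyanuric acid.
(b) At 99% purity: 5805 / 0.99 = 5864 g product.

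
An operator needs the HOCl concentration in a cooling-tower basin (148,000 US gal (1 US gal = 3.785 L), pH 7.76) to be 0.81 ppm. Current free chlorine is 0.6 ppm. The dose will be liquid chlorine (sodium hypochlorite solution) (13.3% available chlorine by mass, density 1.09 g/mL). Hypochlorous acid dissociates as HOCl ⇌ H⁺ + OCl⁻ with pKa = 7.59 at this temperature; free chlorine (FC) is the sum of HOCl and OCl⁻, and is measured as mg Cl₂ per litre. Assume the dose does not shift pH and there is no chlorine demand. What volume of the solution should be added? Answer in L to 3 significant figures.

5.44 L

Volume: 148,000 US gal × 3.785 L/gal = 560,180 L.
[OCl⁻]/[HOCl] = 10^(pH − pKa) = 10^(7.76 − 7.59) = 1.479; fraction as HOCl = 1/(1 + 1.479) = 0.4034.
Free chlorine required for 0.81 ppm HOCl: 0.81 / 0.4034 = 2.008 ppm.
FC to add: 2.008 − 0.6 = 1.408 mg/L as Cl₂.
Cl₂ equivalent: 1.408 mg/L × 560,180 L = 788.8 g.
Product at 13.3% available Cl: 788.8 / 0.133 = 5931 g.
Volume: 5931 g ÷ 1.09 g/mL = 5441 mL.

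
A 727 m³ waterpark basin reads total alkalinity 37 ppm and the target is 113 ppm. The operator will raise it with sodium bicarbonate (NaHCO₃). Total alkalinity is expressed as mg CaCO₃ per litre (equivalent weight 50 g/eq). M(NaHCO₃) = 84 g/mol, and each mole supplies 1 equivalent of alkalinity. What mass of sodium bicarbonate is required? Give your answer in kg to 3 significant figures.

Volume: 727 m³ = 727,000 L.
Alkalinity to add: (113 − 37) = 76 mg/L as CaCO₃ × 727,000 L = 55,250 g as CaCO₃.
Equivalents: 55,250 g ÷ 50 g/eq = 1105 eq.
NaHCO₃ supplies 1 eq per mole → 1105 mol.
Mass: 1105 mol × 84 g/mol = 92,820 g.

92.8 kg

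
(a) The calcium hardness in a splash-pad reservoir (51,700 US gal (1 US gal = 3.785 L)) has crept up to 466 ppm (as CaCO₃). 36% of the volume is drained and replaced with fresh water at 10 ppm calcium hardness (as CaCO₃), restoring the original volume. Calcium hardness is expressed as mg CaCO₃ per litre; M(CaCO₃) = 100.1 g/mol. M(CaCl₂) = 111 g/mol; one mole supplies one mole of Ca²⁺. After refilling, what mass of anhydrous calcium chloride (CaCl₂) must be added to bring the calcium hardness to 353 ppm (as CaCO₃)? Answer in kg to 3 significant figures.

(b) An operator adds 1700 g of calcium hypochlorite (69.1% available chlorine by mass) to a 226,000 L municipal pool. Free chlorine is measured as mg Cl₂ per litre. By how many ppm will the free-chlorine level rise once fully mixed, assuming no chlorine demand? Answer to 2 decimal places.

(a) Volume: 51,700 US gal × 3.785 L/gal = 195,684 L.
(a) After draining 36% and refilling: 466 × 0.64 + 10 × 0.36 = 301.84 ppm.
(a) Deficit to target: 353 − 301.84 = 51.16 mg/L.
(a) As CaCO₃: 51.16 mg/L × 195,684 L = 10,010 g; ÷ 100.1 = 100 mol Ca²⁺.
(a) Mass: 100 × 111 = 11,100 g.

(b) Available chlorine delivered: 1700 g × 0.691 = 1175 g as Cl₂.
(b) Concentration rise: 1175 g / 226,000 L = 5.198 mg/L = 5.20 ppm.

(a) 11.1 kg; (b) 5.20 ppm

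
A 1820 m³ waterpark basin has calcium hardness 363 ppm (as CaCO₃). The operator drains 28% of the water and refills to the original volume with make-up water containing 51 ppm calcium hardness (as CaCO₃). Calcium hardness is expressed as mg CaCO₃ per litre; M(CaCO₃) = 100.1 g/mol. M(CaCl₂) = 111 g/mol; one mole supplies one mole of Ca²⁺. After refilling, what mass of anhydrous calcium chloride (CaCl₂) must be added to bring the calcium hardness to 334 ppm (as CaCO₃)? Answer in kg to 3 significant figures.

Volume: 1820 m³ = 1,820,000 L.
After draining 28% and refilling: 363 × 0.72 + 51 × 0.28 = 275.64 ppm.
Deficit to target: 334 − 275.64 = 58.36 mg/L.
As CaCO₃: 58.36 mg/L × 1,820,000 L = 106,200 g; ÷ 100.1 = 1061 mol Ca²⁺.
Mass: 1061 × 111 = 117,800 g.

118 kg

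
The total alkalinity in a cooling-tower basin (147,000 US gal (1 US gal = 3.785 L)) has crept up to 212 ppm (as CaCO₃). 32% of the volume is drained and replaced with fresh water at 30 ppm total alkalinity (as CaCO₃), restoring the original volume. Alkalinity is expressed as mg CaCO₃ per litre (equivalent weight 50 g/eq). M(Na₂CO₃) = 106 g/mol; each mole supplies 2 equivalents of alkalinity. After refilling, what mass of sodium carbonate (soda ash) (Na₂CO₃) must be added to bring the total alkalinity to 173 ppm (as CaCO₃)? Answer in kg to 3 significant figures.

11.3 kg

Volume: 147,000 US gal × 3.785 L/gal = 556,395 L.
After draining 32% and refilling: 212 × 0.68 + 30 × 0.32 = 153.76 ppm.
Deficit to target: 173 − 153.76 = 19.24 mg/L.
As CaCO₃: 19.24 mg/L × 556,395 L = 10,710 g; ÷ 50 g/eq ÷ 2 = 107.1 mol Na₂CO₃.
Mass: 107.1 × 106 = 11,350 g.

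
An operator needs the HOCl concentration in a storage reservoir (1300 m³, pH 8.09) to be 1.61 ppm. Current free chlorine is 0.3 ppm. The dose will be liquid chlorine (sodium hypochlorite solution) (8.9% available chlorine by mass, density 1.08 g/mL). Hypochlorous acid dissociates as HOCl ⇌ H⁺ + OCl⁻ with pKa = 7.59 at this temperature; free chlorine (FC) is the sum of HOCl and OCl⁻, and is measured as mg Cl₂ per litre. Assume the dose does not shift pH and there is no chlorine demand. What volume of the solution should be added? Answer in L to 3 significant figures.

Volume: 1300 m³ = 1,300,000 L.
[OCl⁻]/[HOCl] = 10^(pH − pKa) = 10^(8.09 − 7.59) = 3.162; fraction as HOCl = 1/(1 + 3.162) = 0.2403.
Free chlorine required for 1.61 ppm HOCl: 1.61 / 0.2403 = 6.701 ppm.
FC to add: 6.701 − 0.3 = 6.401 mg/L as Cl₂.
Cl₂ equivalent: 6.401 mg/L × 1,300,000 L = 8322 g.
Product at 8.9% available Cl: 8322 / 0.089 = 93,500 g.
Volume: 93,500 g ÷ 1.08 g/mL = 86,580 mL.

86.6 L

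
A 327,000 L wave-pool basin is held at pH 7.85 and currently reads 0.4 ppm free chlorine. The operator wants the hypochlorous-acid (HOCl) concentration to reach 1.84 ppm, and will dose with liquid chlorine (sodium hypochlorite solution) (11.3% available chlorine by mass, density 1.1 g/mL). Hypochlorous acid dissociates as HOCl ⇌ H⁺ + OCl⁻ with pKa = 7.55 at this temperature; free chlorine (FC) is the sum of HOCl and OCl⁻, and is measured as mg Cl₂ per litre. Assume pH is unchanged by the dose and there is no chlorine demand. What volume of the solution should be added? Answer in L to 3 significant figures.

[OCl⁻]/[HOCl] = 10^(pH − pKa) = 10^(7.85 − 7.55) = 1.995; fraction as HOCl = 1/(1 + 1.995) = 0.3339.
Free chlorine required for 1.84 ppm HOCl: 1.84 / 0.3339 = 5.511 ppm.
FC to add: 5.511 − 0.4 = 5.111 mg/L as Cl₂.
Cl₂ equivalent: 5.111 mg/L × 327,000 L = 1671 g.
Product at 11.3% available Cl: 1671 / 0.113 = 14,790 g.
Volume: 14,790 g ÷ 1.1 g/mL = 13,450 mL.

13.4 L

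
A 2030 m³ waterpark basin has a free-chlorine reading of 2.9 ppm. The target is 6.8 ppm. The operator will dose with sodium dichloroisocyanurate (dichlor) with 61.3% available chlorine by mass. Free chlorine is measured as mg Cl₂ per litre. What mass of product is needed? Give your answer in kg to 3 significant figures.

Volume: 2030 m³ = 2,030,000 L.
Chlorine deficit: 6.8 − 2.9 = 3.9 ppm = 3.9 mg/L as Cl₂.
Cl₂ equivalent needed: 3.9 mg/L × 2,030,000 L = 7,917,000 mg = 7917 g.
Product at 61.3% available chlorine: 7917 / 0.613 = 12,920 g.

12.9 kg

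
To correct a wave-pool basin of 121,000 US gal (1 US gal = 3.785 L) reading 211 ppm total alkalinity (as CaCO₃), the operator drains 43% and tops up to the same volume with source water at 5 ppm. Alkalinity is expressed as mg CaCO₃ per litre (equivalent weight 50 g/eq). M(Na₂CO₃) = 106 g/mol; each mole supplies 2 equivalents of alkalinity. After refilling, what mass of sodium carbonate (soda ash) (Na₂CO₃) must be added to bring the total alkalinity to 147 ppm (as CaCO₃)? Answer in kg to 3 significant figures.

11.9 kg

Volume: 121,000 US gal × 3.785 L/gal = 457,985 L.
After draining 43% and refilling: 211 × 0.57 + 5 × 0.43 = 122.42 ppm.
Deficit to target: 147 − 122.42 = 24.58 mg/L.
As CaCO₃: 24.58 mg/L × 457,985 L = 11,260 g; ÷ 50 g/eq ÷ 2 = 112.6 mol Na₂CO₃.
Mass: 112.6 × 106 = 11,930 g.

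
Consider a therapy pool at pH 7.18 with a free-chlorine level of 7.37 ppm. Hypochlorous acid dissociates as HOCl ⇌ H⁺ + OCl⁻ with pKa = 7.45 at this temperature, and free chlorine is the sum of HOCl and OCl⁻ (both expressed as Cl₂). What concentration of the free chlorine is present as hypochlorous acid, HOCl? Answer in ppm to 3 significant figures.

4.79 ppm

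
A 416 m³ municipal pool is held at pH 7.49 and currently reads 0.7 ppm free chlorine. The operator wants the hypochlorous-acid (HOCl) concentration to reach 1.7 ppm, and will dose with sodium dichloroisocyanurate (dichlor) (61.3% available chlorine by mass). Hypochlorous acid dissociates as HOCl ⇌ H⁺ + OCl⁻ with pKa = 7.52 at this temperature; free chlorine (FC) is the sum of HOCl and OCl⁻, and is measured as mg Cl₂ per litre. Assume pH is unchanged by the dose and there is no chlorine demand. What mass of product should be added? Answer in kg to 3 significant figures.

Volume: 416 m³ = 416,000 L.
[OCl⁻]/[HOCl] = 10^(pH − pKa) = 10^(7.49 − 7.52) = 0.9333; fraction as HOCl = 1/(1 + 0.9333) = 0.5173.
Free chlorine required for 1.7 ppm HOCl: 1.7 / 0.5173 = 3.287 ppm.
FC to add: 3.287 − 0.7 = 2.587 mg/L as Cl₂.
Cl₂ equivalent: 2.587 mg/L × 416,000 L = 1076 g.
Product at 61.3% available Cl: 1076 / 0.613 = 1755 g.

1.76 kg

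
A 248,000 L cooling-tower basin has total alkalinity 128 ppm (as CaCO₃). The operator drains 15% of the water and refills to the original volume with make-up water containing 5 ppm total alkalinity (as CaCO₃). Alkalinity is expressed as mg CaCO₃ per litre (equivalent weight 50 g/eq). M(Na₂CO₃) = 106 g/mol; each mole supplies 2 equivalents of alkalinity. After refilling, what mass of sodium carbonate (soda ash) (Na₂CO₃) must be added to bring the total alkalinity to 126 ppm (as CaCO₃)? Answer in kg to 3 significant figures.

4.32 kg

After draining 15% and refilling: 128 × 0.85 + 5 × 0.15 = 109.55 ppm.
Deficit to target: 126 − 109.55 = 16.45 mg/L.
As CaCO₃: 16.45 mg/L × 248,000 L = 4080 g; ÷ 50 g/eq ÷ 2 = 40.8 mol Na₂CO₃.
Mass: 40.8 × 106 = 4324 g.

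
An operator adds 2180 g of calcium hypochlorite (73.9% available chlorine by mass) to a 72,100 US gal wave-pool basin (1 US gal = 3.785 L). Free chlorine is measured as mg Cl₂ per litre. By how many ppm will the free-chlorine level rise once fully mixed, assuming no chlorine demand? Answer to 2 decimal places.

5.90 ppm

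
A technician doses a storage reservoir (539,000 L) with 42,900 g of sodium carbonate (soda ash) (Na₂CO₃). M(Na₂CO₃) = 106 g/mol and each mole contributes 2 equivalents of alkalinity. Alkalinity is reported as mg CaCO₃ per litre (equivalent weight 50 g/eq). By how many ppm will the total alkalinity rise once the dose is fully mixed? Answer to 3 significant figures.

75.1 ppm

Moles of Na₂CO₃: 42,900 g ÷ 106 g/mol = 404.7 mol → 809.4 eq of alkalinity.
As CaCO₃: 809.4 eq × 50 g/eq = 40,470 g.
Rise: 40,470 g / 539,000 L × 1000 = 75.09 mg/L.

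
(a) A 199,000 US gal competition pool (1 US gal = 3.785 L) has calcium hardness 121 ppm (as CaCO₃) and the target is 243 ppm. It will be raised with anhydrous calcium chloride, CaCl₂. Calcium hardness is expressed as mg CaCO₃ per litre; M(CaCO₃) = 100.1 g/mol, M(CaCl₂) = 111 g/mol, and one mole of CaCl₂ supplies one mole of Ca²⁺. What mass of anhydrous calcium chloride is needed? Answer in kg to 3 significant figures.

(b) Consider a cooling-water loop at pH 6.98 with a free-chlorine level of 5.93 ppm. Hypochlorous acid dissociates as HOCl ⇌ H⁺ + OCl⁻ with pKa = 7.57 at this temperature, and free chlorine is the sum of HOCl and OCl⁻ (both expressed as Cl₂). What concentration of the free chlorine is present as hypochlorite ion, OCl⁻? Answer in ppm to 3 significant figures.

(a) Volume: 199,000 US gal × 3.785 L/gal = 753,215 L.
(a) Hardness to add: (243 − 121) = 122 mg/L as CaCO₃ × 753,215 L = 91,890 g as CaCO₃.
(a) Moles of Ca²⁺ (1 mol Ca²⁺ ≡ 1 mol CaCO₃): 91,890 / 100.1 g/mol = 918 mol.
(a) Mass of CaCl₂: 918 × 111 = 101,900 g.

(b) [OCl⁻]/[HOCl] = 10^(pH − pKa) = 10^(6.98 − 7.57) = 10^-0.59 = 0.257.
(b) Fraction as HOCl = 1 / (1 + 0.257) = 0.7955.
(b) OCl⁻ = (1 − 0.7955) × 5.93 ppm = 1.213 ppm.

(a) 102 kg; (b) 1.21 ppm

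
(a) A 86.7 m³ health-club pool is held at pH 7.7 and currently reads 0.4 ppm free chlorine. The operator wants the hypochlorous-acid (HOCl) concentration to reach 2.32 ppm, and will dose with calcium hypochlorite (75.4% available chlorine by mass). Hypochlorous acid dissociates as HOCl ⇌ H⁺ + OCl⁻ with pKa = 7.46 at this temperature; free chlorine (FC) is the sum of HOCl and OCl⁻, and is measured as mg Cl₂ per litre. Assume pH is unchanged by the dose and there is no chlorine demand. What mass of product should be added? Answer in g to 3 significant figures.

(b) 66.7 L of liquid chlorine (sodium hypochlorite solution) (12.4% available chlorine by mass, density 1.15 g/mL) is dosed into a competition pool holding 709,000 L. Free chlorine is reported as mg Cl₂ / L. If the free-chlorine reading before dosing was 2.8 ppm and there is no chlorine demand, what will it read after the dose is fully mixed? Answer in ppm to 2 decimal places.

(a) 684 g; (b) 16.22 ppm

(a) Volume: 86.7 m³ = 86,700 L.
(a) [OCl⁻]/[HOCl] = 10^(pH − pKa) = 10^(7.7 − 7.46) = 1.738; fraction as HOCl = 1/(1 + 1.738) = 0.3653.
(a) Free chlorine required for 2.32 ppm HOCl: 2.32 / 0.3653 = 6.352 ppm.
(a) FC to add: 6.352 − 0.4 = 5.952 mg/L as Cl₂.
(a) Cl₂ equivalent: 5.952 mg/L × 86,700 L = 516 g.
(a) Product at 75.4% available Cl: 516 / 0.754 = 684.4 g.

(b) Mass of solution: 66.7 L × 1000 mL/L × 1.15 g/mL = 76,700 g.
(b) Available chlorine delivered: 76,700 g × 0.124 = 9511 g as Cl₂.
(b) Concentration rise: 9511 g / 709,000 L = 13.42 mg/L = 13.42 ppm.
(b) Final FC: 2.8 + 13.42 = 16.22 ppm.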